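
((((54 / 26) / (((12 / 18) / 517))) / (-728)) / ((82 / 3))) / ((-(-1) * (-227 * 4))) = 125631 / 1409303168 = 0.00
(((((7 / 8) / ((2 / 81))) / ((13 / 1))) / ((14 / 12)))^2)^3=205891132094649 / 1265319018496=162.72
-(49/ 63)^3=-343/ 729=-0.47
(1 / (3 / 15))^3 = 125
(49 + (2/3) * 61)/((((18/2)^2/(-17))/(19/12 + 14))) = -855151/2916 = -293.26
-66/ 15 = -22/ 5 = -4.40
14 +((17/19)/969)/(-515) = 7808429/557745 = 14.00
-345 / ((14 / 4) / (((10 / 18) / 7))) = -1150 / 147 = -7.82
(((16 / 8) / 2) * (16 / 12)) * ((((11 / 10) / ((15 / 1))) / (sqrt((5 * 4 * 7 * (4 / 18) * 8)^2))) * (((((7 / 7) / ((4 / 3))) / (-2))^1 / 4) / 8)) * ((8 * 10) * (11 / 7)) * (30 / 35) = -1089 / 2195200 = -0.00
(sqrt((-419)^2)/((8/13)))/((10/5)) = 5447/16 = 340.44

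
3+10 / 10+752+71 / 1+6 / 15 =4137 / 5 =827.40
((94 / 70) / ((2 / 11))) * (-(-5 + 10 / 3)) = 517 / 42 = 12.31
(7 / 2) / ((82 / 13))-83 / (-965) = 101427 / 158260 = 0.64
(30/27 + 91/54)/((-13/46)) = -3473/351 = -9.89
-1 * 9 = -9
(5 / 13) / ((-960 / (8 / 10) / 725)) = -145 / 624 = -0.23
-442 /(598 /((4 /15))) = -68 /345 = -0.20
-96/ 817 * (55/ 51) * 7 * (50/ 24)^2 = -481250/ 125001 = -3.85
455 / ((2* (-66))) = -455 / 132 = -3.45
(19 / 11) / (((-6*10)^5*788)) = -19 / 6740236800000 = -0.00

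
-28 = -28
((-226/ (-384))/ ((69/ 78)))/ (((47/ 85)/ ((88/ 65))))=21131/ 12972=1.63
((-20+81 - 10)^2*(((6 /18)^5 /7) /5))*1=0.31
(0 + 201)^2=40401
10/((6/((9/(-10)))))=-3/2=-1.50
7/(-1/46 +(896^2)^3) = 322/23801585603304226815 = 0.00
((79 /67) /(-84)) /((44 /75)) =-1975 /82544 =-0.02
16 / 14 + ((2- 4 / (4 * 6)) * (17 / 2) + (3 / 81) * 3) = 4243 / 252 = 16.84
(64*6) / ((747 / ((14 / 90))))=896 / 11205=0.08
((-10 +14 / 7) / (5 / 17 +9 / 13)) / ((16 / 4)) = -221 / 109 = -2.03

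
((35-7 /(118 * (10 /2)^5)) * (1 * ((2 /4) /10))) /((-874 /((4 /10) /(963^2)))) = -20783 /24064366875000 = -0.00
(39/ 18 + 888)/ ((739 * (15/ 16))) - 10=-289822/ 33255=-8.72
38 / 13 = 2.92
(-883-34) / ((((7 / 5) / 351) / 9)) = -2069145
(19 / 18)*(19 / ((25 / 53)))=19133 / 450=42.52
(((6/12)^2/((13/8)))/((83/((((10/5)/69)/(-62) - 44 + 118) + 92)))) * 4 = 2840584/2307981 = 1.23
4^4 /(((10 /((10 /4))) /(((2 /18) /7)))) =64 /63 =1.02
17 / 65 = 0.26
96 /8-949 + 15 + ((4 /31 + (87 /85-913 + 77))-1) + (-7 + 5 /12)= -55791301 /31620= -1764.43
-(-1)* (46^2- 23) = 2093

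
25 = 25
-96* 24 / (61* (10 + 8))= -128 / 61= -2.10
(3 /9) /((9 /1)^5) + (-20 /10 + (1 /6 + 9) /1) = 2539109 /354294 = 7.17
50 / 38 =25 / 19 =1.32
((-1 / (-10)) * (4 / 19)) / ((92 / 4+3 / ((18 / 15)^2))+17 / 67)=1608 / 1935245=0.00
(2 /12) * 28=14 /3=4.67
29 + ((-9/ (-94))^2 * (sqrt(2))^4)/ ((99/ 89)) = 705472/ 24299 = 29.03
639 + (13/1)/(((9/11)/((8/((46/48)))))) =53243/69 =771.64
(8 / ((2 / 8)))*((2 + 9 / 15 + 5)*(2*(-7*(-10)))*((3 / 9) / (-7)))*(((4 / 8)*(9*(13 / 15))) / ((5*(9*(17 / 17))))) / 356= -7904 / 20025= -0.39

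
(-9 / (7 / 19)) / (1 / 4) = -684 / 7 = -97.71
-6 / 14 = -3 / 7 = -0.43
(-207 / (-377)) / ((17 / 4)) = 828 / 6409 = 0.13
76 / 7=10.86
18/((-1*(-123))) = 6/41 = 0.15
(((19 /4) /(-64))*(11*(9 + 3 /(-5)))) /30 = -1463 /6400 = -0.23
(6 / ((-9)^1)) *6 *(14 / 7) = -8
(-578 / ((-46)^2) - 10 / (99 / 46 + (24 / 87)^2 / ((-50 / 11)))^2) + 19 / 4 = 20613453899253097 / 9025573429108324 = 2.28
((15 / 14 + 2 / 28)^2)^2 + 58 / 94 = 262141 / 112847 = 2.32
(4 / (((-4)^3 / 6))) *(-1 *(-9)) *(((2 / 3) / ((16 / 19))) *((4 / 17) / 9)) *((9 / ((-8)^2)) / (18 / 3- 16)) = 171 / 174080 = 0.00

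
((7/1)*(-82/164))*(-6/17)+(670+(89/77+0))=880160/1309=672.39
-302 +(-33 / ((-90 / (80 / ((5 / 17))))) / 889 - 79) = -5079139 / 13335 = -380.89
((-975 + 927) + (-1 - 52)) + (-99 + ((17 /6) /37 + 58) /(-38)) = -1700093 /8436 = -201.53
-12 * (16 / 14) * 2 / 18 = -32 / 21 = -1.52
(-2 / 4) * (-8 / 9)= 4 / 9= 0.44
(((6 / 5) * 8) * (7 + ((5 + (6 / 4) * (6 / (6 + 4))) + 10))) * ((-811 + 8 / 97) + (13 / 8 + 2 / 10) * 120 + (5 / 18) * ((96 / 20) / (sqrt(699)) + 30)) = -311115736 / 2425 + 7328 * sqrt(699) / 17475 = -128284.06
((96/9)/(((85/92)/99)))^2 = 9438511104/7225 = 1306368.32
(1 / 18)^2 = 1 / 324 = 0.00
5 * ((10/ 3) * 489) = 8150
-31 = -31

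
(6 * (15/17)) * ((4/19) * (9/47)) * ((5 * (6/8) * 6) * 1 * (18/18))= 72900/15181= 4.80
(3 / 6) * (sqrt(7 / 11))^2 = 7 / 22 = 0.32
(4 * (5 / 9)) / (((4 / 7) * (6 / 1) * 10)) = 7 / 108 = 0.06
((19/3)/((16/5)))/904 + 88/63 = 1274827/911232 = 1.40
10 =10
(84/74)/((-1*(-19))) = 42/703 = 0.06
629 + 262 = 891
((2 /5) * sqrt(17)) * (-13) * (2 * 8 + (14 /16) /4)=-6747 * sqrt(17) /80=-347.73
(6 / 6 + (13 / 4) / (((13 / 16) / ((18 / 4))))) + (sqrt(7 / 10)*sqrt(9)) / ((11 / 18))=27*sqrt(70) / 55 + 19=23.11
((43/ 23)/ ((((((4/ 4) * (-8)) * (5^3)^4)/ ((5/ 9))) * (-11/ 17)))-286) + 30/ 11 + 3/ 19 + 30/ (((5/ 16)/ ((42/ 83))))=-328976771483222213/ 1402667578125000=-234.54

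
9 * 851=7659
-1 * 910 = -910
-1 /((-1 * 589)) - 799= -799.00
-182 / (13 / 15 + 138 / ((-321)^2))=-10418590 / 49689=-209.68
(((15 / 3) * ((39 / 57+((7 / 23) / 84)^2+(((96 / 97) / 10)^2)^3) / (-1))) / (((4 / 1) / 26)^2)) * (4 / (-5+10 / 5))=2178249292103863965588979 / 11302472189080861650000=192.72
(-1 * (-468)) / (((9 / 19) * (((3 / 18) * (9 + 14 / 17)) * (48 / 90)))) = 188955 / 167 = 1131.47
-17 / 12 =-1.42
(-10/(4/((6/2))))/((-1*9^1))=5/6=0.83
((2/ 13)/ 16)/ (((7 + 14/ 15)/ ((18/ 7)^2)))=1215/ 151606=0.01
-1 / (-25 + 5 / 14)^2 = -196 / 119025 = -0.00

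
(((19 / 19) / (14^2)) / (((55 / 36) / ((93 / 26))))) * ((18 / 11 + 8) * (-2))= -88722 / 385385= -0.23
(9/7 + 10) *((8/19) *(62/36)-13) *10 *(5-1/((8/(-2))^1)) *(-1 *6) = 829105/19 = 43637.11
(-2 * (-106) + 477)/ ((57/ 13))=8957/ 57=157.14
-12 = -12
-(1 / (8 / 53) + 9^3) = -5885 / 8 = -735.62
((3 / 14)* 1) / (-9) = -0.02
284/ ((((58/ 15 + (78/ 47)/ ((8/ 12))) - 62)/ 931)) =-186404820/ 39229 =-4751.71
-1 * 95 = -95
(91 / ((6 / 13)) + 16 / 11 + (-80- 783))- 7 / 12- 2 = -88039 / 132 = -666.96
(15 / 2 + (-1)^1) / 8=13 / 16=0.81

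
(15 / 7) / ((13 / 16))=240 / 91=2.64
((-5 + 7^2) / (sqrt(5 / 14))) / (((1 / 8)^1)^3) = 22528 * sqrt(70) / 5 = 37696.55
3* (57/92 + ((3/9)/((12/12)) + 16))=4679/92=50.86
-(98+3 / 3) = -99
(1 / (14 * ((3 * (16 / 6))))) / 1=1 / 112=0.01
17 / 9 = 1.89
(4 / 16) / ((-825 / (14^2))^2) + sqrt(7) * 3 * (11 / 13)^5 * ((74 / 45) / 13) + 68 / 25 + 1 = 11917774 * sqrt(7) / 72402135 + 2541529 / 680625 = 4.17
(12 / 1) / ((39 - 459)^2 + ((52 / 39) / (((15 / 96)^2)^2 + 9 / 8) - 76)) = 10622457 / 156083890915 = 0.00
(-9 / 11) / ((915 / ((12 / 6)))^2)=-4 / 1023275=-0.00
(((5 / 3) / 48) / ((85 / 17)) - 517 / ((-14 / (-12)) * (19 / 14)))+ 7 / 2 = -883781 / 2736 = -323.02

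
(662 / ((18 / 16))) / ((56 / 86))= 56932 / 63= 903.68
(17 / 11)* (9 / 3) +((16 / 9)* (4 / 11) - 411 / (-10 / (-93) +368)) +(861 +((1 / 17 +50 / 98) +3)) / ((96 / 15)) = 139.26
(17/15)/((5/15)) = 17/5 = 3.40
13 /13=1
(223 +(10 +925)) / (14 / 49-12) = -4053 / 41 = -98.85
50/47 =1.06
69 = 69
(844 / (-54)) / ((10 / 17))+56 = 3973 / 135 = 29.43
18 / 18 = 1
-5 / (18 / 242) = -605 / 9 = -67.22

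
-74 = -74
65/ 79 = 0.82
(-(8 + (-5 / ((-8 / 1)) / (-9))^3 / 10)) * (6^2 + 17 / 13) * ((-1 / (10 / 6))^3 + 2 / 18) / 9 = 34177429789 / 9825753600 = 3.48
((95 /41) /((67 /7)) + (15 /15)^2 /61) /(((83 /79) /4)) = 13686592 /13908061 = 0.98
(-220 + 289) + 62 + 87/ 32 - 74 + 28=2807/ 32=87.72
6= 6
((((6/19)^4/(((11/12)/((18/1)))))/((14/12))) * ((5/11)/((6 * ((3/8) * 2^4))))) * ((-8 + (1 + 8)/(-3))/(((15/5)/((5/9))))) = -43200/10034717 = -0.00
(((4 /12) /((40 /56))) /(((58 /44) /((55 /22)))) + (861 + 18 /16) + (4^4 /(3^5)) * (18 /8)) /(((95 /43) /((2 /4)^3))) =233091949 /4760640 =48.96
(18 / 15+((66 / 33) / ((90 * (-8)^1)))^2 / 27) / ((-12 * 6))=-4199041 / 251942400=-0.02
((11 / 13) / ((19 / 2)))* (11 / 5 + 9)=1232 / 1235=1.00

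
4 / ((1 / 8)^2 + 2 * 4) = 256 / 513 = 0.50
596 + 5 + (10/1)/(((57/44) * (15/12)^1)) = 34609/57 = 607.18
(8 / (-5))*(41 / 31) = -328 / 155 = -2.12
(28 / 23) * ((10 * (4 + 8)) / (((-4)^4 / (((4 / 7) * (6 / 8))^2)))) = 135 / 1288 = 0.10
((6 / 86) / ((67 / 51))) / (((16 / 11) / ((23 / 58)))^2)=9793377 / 2481071104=0.00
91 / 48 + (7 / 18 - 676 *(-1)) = 97673 / 144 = 678.28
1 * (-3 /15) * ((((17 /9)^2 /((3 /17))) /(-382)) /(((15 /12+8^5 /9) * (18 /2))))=9826 /30427666605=0.00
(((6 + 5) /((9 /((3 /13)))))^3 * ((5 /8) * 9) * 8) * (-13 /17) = -6655 /8619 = -0.77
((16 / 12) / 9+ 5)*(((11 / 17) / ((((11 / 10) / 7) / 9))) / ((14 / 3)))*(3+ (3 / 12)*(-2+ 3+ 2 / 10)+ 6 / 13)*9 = 611739 / 442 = 1384.02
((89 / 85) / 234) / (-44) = -89 / 875160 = -0.00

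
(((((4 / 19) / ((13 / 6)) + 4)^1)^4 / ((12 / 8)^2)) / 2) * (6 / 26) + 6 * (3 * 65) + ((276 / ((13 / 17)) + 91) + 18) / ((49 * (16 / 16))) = 8493131679304085 / 7112929432791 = 1194.04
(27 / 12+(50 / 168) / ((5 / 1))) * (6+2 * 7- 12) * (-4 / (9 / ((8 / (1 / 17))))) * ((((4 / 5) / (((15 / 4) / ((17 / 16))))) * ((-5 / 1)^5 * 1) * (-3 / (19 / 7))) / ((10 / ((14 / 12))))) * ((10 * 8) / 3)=-12558784000 / 4617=-2720117.83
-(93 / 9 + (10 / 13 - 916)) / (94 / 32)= 564656 / 1833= 308.05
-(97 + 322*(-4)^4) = -82529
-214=-214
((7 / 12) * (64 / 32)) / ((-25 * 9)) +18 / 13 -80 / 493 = 10531037 / 8652150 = 1.22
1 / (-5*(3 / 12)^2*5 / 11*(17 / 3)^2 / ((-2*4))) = 1.75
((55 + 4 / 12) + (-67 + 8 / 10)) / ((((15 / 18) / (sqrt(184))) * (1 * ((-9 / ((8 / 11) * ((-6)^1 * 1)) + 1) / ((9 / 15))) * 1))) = -31296 * sqrt(46) / 6125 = -34.65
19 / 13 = 1.46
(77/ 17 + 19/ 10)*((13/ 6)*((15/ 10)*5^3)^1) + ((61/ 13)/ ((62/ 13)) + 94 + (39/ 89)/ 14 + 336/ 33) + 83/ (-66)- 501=191979275221/ 86676744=2214.89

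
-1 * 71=-71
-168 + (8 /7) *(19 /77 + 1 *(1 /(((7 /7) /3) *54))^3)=-65901523 /392931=-167.72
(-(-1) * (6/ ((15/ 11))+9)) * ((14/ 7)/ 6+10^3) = 13404.47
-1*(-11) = 11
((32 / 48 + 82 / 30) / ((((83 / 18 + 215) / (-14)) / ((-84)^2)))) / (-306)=98784 / 19765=5.00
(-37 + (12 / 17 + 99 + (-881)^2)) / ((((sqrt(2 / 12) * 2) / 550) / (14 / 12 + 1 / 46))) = 99188452550 * sqrt(6) / 391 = 621383880.11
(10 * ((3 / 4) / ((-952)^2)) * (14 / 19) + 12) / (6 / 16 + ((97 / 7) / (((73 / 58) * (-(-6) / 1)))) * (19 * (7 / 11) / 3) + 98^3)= 213338373237 / 16732827157543784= 0.00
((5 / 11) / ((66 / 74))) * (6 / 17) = 370 / 2057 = 0.18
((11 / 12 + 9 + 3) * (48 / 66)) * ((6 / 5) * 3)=372 / 11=33.82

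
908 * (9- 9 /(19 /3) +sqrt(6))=908 * sqrt(6) +130752 /19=9105.82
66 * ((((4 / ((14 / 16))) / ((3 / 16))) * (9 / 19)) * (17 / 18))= 95744 / 133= 719.88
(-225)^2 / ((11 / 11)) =50625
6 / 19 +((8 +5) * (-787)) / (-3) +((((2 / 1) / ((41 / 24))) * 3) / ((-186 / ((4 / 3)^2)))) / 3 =741271459 / 217341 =3410.64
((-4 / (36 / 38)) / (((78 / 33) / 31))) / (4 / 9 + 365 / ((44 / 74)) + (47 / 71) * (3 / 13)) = -10120198 / 112295177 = -0.09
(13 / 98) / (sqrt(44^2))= 13 / 4312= 0.00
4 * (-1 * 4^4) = -1024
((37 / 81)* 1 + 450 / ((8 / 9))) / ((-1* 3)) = -164173 / 972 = -168.90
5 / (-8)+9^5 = 472387 / 8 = 59048.38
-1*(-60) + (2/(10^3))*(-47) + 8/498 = 7460297/124500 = 59.92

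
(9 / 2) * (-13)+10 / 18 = -1043 / 18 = -57.94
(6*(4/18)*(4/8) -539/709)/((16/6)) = -199/5672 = -0.04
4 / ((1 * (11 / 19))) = 6.91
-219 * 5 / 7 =-1095 / 7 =-156.43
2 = 2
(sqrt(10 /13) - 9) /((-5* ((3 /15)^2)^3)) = 28125 - 3125* sqrt(130) /13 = 25384.19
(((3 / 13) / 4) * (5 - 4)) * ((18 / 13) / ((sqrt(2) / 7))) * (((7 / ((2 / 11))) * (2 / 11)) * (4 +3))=9261 * sqrt(2) / 676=19.37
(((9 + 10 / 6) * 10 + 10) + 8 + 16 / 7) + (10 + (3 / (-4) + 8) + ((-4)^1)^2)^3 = 49576001 / 1344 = 36886.91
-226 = -226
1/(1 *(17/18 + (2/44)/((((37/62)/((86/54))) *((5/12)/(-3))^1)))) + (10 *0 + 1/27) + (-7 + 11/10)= 5769551/702810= 8.21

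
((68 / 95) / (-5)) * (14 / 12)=-238 / 1425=-0.17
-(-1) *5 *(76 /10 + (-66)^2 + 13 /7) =152791 /7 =21827.29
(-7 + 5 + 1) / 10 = -1 / 10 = -0.10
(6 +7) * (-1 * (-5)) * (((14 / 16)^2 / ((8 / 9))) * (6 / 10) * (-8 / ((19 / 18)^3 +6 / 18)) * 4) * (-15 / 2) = 188071065 / 35212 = 5341.11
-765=-765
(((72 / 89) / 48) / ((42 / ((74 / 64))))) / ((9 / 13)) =481 / 717696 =0.00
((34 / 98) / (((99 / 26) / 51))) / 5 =7514 / 8085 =0.93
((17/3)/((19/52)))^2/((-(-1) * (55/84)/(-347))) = -7592626496/59565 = -127467.92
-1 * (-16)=16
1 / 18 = 0.06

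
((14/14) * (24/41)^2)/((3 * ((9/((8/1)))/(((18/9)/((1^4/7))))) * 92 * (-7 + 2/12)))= -3584/1585183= -0.00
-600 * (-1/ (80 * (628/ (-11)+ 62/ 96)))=-3960/ 29803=-0.13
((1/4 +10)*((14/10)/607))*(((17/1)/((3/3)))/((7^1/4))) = 697/3035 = 0.23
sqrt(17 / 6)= sqrt(102) / 6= 1.68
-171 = -171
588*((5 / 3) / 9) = 980 / 9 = 108.89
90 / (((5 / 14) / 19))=4788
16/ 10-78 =-382/ 5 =-76.40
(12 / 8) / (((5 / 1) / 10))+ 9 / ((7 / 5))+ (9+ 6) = 171 / 7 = 24.43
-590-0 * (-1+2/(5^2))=-590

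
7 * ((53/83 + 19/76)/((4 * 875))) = 59/33200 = 0.00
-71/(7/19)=-1349/7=-192.71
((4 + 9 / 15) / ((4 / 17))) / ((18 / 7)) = 2737 / 360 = 7.60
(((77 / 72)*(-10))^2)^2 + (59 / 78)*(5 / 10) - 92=283617895501 / 21835008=12989.14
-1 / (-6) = 1 / 6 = 0.17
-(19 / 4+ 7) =-47 / 4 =-11.75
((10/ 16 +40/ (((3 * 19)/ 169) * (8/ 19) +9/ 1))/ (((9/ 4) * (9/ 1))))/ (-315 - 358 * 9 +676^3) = 12361/ 15463528859862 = 0.00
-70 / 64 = -35 / 32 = -1.09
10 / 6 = 5 / 3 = 1.67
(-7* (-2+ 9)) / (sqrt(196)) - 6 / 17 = -3.85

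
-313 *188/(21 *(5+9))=-29422/147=-200.15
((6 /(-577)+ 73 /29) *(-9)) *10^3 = -377523000 /16733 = -22561.58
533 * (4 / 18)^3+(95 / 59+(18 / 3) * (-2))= -195301 / 43011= -4.54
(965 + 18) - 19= 964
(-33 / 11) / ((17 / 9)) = -27 / 17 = -1.59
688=688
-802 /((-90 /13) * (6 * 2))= 5213 /540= 9.65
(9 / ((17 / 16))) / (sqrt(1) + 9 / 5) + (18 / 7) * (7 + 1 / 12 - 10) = -1065 / 238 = -4.47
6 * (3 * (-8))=-144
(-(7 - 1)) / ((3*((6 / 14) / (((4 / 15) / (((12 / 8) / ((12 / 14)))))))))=-32 / 45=-0.71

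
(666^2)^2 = 196741925136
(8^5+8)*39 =1278264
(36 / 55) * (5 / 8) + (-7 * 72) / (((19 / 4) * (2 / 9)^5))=-81841743 / 418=-195793.64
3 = 3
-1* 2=-2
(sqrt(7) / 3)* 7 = 7* sqrt(7) / 3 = 6.17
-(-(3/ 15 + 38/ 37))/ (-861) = -227/ 159285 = -0.00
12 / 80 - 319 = -6377 / 20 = -318.85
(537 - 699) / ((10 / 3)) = -243 / 5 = -48.60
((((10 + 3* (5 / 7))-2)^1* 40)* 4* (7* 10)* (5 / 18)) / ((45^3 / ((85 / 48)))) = 12070 / 19683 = 0.61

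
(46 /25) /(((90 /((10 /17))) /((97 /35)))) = 4462 /133875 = 0.03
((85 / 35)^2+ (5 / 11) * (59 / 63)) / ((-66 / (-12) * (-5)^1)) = -61352 / 266805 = -0.23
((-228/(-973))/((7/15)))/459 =380/347361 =0.00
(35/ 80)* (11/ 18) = 77/ 288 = 0.27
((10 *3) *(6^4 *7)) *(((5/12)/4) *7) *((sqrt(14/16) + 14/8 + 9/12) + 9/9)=99225 *sqrt(14)/2 + 694575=880207.98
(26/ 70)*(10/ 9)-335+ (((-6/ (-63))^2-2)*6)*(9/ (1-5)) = -135700/ 441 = -307.71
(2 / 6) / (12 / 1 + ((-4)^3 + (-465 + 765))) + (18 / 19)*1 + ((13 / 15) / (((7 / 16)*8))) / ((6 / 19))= 2572019 / 1484280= 1.73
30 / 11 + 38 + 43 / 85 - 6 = 32943 / 935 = 35.23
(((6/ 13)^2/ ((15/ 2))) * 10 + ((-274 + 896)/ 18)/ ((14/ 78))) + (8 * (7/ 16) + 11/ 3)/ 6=8262169/ 42588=194.00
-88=-88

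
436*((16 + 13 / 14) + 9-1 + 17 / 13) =1040950 / 91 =11439.01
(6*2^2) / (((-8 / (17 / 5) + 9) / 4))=14.44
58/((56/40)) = 290/7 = 41.43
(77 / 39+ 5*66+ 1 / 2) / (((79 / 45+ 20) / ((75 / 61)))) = 18.79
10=10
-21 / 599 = -0.04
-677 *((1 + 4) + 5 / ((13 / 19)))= -108320 / 13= -8332.31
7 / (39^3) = 7 / 59319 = 0.00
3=3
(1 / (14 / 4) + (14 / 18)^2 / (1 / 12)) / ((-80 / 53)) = -37789 / 7560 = -5.00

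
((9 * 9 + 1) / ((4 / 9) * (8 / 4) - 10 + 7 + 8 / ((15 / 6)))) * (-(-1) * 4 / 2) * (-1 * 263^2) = -510467220 / 49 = -10417698.37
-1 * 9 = -9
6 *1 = 6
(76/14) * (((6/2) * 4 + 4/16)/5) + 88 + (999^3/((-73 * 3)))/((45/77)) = -5686535749/730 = -7789775.00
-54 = -54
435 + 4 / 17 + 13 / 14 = 103807 / 238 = 436.16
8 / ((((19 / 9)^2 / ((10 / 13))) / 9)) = 58320 / 4693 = 12.43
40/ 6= 20/ 3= 6.67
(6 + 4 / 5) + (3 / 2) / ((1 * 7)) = 491 / 70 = 7.01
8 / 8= 1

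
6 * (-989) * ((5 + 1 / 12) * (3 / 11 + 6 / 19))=-7420467 / 418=-17752.31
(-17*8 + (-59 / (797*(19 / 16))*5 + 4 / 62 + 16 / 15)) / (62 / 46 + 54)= -21893076746 / 8963823135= -2.44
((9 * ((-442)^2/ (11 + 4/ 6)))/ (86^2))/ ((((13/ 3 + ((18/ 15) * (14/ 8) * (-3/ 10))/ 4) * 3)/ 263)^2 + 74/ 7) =972945541152000/ 504861271778701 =1.93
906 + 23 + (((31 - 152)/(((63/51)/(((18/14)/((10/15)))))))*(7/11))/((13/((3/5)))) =840341/910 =923.45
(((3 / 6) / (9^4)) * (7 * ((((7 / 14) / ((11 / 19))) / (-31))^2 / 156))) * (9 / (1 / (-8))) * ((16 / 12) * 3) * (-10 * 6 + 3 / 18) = 907193 / 19835910666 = 0.00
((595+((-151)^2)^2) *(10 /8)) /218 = 649857745 /218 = 2980998.83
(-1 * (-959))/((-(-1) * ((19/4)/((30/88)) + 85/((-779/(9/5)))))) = 11205915/160516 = 69.81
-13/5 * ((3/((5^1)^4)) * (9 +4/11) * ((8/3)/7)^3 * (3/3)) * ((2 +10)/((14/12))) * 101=-553938944/82534375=-6.71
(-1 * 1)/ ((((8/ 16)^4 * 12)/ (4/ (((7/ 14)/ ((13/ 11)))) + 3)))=-548/ 33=-16.61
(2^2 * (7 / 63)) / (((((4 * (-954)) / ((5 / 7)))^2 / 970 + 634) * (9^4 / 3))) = 24250 / 3586761463563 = 0.00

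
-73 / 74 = -0.99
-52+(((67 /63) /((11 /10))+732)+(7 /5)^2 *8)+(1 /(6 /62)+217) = 16007956 /17325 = 923.98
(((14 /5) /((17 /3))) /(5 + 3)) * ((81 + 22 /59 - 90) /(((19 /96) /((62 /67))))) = -15905232 /6384095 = -2.49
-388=-388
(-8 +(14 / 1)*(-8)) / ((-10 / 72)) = 864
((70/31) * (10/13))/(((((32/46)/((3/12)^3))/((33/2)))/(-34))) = -2258025/103168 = -21.89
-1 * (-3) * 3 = 9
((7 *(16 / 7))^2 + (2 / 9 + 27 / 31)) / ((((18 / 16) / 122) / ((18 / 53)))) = 140015008 / 14787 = 9468.79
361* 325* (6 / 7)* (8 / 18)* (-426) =-133281200 / 7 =-19040171.43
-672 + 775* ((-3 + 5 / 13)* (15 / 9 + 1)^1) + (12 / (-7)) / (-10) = -8295046 / 1365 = -6076.96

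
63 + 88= 151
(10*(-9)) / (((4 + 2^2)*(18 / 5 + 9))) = -25 / 28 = -0.89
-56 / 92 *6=-84 / 23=-3.65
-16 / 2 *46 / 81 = -368 / 81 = -4.54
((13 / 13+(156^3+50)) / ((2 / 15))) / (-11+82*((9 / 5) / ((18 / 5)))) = 3796467 / 4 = 949116.75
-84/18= -14/3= -4.67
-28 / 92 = -7 / 23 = -0.30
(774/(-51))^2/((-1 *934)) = -33282/134963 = -0.25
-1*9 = -9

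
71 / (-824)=-0.09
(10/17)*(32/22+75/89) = 22490/16643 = 1.35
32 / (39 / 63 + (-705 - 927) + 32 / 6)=-672 / 34147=-0.02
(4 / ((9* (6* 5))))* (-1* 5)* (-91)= 182 / 27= 6.74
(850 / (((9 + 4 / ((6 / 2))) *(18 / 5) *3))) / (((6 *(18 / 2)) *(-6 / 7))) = -14875 / 90396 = -0.16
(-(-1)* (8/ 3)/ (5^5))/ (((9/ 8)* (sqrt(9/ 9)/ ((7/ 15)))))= 448/ 1265625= 0.00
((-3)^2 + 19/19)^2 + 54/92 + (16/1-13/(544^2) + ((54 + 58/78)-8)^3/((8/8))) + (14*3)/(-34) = 41283438996772675/403756434432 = 102248.37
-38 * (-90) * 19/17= 64980/17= 3822.35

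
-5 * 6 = -30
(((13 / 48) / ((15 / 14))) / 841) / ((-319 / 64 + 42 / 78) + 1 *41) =9464 / 1150979985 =0.00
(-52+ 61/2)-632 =-1307/2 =-653.50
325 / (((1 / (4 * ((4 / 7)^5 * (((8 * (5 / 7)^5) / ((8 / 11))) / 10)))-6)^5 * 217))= 179844282276904960000000000000000000000 / 66028826702965345961728701541557829926721033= 0.00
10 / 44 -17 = -369 / 22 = -16.77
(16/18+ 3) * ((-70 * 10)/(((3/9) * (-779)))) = 24500/2337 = 10.48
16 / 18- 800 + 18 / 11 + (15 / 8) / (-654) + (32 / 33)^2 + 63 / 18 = -793.04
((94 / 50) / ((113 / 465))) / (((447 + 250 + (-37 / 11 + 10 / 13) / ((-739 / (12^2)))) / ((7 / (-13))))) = -248723013 / 41646315545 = -0.01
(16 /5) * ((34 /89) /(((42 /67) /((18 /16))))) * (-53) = -362202 /3115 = -116.28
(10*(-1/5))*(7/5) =-14/5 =-2.80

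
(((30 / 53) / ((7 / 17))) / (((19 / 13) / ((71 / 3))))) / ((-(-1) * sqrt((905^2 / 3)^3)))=0.00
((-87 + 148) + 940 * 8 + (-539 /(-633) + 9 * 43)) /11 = 5044283 /6963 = 724.44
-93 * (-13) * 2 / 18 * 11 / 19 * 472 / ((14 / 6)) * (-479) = -1002248104 / 133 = -7535700.03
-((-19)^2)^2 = -130321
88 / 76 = 1.16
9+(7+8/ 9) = 152/ 9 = 16.89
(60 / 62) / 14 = 15 / 217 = 0.07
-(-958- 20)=978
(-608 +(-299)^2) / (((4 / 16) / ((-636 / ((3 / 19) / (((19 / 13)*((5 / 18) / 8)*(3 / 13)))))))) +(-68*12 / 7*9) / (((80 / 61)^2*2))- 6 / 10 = -47569408760593 / 2839200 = -16754511.40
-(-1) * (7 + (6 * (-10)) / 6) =-3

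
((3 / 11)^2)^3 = 729 / 1771561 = 0.00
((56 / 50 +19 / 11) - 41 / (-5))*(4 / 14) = 868 / 275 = 3.16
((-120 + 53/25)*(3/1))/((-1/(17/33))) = 50099/275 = 182.18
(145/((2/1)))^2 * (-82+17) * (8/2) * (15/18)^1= -1138854.17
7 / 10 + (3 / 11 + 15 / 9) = 871 / 330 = 2.64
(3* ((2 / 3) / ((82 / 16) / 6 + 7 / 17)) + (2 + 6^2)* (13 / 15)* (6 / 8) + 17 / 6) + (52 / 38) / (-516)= 737044961 / 25318830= 29.11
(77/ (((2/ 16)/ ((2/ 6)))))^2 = 379456/ 9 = 42161.78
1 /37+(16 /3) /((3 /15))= 2963 /111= 26.69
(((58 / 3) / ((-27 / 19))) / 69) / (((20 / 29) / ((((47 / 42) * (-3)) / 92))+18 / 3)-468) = 0.00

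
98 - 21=77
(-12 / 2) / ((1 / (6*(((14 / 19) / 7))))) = -72 / 19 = -3.79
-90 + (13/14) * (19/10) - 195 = -39653/140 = -283.24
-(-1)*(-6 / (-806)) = 3 / 403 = 0.01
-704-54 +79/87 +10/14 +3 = -458807/609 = -753.38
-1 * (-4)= 4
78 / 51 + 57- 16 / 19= 18633 / 323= 57.69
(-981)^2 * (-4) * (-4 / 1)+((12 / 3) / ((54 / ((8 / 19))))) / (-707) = 15397776.00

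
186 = 186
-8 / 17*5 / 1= -40 / 17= -2.35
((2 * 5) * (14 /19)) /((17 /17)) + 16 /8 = 9.37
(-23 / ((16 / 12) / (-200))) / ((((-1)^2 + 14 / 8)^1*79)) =13800 / 869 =15.88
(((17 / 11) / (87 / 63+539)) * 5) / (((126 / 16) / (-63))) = -3570 / 31207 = -0.11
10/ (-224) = -0.04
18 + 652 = 670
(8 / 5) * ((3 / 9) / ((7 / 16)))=128 / 105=1.22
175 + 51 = 226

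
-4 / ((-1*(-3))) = -4 / 3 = -1.33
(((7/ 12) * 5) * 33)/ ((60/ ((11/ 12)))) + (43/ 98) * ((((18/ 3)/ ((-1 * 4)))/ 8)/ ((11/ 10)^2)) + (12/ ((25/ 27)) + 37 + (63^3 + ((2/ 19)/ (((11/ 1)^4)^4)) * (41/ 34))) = 2619117034630131383491557880253/ 10472347793530894926916800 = 250098.36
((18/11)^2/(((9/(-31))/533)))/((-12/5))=247845/121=2048.31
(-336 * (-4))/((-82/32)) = -21504/41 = -524.49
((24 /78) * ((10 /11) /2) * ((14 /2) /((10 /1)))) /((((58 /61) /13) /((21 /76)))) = 8967 /24244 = 0.37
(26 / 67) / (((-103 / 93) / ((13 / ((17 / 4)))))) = -125736 / 117317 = -1.07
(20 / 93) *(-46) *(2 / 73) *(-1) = 1840 / 6789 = 0.27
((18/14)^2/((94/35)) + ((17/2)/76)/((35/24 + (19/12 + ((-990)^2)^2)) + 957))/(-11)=-177402871304134053/3170474030861924402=-0.06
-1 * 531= -531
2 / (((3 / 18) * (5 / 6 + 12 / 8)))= 36 / 7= 5.14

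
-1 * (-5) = 5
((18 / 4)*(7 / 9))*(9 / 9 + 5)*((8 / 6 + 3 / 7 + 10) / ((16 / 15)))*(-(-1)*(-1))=-3705 / 16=-231.56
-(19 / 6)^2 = -361 / 36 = -10.03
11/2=5.50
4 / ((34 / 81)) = 162 / 17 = 9.53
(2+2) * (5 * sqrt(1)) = 20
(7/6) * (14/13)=49/39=1.26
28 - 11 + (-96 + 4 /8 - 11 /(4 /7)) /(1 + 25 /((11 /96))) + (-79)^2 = 60347103 /9644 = 6257.48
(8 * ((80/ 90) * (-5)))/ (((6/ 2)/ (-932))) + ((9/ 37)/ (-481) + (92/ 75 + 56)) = 133381888441/ 12012975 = 11103.15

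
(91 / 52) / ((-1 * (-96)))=7 / 384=0.02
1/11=0.09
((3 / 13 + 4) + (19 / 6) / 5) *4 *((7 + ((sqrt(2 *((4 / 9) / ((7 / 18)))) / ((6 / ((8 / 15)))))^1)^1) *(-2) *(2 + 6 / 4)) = -185906 / 195 - 60704 *sqrt(7) / 8775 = -971.67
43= 43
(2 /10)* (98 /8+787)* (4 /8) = 3197 /40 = 79.92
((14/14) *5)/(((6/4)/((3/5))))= 2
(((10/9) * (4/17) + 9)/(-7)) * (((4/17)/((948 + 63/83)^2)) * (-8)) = 312374816/112903245793863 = 0.00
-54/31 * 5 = -270/31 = -8.71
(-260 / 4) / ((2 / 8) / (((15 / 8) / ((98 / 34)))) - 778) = 16575 / 198292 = 0.08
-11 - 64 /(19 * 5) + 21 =886 /95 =9.33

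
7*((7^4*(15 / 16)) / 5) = 50421 / 16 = 3151.31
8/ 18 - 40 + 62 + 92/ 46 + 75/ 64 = 14755/ 576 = 25.62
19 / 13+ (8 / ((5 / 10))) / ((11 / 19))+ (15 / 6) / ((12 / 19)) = 113449 / 3432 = 33.06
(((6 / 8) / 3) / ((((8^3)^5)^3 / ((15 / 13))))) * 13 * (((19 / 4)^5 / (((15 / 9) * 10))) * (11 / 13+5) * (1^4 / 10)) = 423412929 / 57981937516179620167992867508885739915549081600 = 0.00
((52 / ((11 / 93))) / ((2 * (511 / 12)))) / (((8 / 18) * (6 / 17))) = 184977 / 5621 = 32.91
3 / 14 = 0.21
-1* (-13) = 13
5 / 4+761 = 3049 / 4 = 762.25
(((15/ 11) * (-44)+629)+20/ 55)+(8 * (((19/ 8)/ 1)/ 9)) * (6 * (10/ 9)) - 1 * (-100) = 202981/ 297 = 683.44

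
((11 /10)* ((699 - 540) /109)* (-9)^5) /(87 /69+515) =-791788041 /4314220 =-183.53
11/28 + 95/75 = 697/420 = 1.66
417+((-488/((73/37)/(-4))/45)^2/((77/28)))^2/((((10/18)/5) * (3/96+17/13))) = 181472405724229387286381/872046315803458125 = 208099.50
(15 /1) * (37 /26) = 555 /26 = 21.35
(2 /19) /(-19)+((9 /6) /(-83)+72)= 4313257 /59926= 71.98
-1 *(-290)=290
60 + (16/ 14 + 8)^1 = 484/ 7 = 69.14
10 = 10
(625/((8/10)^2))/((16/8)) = 15625/32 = 488.28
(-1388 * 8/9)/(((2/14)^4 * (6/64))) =-853142528/27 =-31597871.41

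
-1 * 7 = -7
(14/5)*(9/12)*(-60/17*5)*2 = -74.12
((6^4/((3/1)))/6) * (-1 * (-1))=72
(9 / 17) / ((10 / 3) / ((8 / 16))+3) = 27 / 493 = 0.05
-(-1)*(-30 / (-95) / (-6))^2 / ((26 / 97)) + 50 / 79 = 476963 / 741494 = 0.64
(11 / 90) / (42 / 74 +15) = 407 / 51840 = 0.01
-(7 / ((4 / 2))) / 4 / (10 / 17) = -119 / 80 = -1.49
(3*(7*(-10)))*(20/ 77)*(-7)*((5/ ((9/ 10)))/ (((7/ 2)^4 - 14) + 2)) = 15.36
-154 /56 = -11 /4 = -2.75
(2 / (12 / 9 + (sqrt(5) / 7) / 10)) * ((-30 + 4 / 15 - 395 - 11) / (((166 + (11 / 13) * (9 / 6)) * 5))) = -266459648 / 340765895 + 14274624 * sqrt(5) / 1703829475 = -0.76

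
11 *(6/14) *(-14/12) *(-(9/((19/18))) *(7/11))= 567/19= 29.84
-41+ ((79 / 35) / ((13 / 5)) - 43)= -7565 / 91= -83.13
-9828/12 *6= -4914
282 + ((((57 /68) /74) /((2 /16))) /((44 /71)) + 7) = 8002411 /27676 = 289.15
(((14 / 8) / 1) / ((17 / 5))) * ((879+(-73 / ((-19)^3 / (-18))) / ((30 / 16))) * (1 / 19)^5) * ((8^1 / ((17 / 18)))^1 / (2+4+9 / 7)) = 0.00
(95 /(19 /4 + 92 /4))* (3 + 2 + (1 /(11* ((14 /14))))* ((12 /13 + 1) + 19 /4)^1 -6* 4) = -333165 /5291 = -62.97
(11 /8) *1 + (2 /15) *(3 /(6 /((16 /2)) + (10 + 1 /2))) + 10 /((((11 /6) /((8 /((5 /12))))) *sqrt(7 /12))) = 2539 /1800 + 2304 *sqrt(21) /77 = 138.53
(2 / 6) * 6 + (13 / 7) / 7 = 2.27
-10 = -10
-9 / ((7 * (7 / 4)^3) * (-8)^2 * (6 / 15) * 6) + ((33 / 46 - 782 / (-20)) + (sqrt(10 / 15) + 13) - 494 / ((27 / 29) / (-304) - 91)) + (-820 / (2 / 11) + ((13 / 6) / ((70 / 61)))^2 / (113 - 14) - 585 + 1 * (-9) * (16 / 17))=-1354290275257683553927 / 268431947731609200 + sqrt(6) / 3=-5044.37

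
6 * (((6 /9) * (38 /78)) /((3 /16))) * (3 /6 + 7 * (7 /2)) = 30400 /117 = 259.83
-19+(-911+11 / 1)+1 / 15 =-13784 / 15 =-918.93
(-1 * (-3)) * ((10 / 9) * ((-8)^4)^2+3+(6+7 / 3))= 167772262 / 3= 55924087.33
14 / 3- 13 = -25 / 3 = -8.33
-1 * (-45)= 45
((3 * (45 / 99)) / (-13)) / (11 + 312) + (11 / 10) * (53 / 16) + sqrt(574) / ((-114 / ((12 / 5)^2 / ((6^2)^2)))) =3.64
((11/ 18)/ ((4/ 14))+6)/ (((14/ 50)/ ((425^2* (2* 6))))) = 1323078125/ 21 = 63003720.24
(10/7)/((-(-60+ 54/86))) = 430/17871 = 0.02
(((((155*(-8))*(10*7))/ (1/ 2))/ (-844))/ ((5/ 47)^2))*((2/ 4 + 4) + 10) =55604948/ 211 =263530.56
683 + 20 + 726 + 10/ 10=1430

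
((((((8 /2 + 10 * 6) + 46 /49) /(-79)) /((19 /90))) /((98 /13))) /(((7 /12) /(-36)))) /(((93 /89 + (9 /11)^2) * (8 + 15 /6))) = 962216180640 /543370965473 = 1.77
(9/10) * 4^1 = 18/5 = 3.60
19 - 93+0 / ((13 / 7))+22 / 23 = -1680 / 23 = -73.04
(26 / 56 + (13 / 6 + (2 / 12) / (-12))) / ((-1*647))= -1319 / 326088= -0.00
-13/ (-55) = 13/ 55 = 0.24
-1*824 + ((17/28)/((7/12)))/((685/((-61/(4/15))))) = -22135381/26852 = -824.35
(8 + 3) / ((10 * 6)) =11 / 60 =0.18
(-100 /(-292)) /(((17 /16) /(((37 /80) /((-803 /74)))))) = -13690 /996523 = -0.01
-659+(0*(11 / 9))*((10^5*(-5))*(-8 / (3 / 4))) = -659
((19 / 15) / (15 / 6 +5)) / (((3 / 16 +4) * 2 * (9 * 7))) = 304 / 949725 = 0.00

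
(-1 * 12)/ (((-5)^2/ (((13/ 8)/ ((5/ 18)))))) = -351/ 125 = -2.81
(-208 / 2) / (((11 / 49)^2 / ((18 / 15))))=-1498224 / 605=-2476.40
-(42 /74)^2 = -441 /1369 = -0.32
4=4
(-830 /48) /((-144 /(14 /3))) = 2905 /5184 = 0.56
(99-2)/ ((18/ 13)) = 1261/ 18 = 70.06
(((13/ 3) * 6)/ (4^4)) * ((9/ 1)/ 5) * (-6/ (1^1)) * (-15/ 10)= 1053/ 640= 1.65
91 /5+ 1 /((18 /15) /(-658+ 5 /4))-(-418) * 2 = 36829 /120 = 306.91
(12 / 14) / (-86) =-3 / 301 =-0.01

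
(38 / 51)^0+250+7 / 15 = 3772 / 15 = 251.47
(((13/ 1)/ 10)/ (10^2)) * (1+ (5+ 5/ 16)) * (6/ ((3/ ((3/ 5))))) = 3939/ 40000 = 0.10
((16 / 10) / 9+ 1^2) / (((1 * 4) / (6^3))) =318 / 5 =63.60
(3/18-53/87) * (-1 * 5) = 385/174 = 2.21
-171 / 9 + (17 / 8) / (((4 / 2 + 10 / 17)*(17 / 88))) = -14.75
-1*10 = -10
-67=-67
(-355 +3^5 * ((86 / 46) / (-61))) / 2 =-181.22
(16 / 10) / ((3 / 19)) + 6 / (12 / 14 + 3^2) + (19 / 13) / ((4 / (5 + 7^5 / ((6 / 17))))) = 624746989 / 35880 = 17412.12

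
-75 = -75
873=873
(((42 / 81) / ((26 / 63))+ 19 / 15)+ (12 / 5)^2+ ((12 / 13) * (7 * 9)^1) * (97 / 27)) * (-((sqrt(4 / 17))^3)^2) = -4517888 / 1596725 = -2.83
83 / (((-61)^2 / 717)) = 59511 / 3721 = 15.99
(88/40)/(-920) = -11/4600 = -0.00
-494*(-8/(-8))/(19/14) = -364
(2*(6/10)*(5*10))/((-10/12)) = -72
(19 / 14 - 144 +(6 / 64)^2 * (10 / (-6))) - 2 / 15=-142.79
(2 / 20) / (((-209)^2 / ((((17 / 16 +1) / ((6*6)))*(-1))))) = -1 / 7624320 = -0.00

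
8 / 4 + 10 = 12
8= 8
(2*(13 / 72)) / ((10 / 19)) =0.69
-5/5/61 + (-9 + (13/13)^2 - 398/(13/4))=-103469/793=-130.48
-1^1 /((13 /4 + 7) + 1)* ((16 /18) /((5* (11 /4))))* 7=-896 /22275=-0.04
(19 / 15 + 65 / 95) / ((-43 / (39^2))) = -69.01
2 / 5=0.40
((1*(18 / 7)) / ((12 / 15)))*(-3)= -135 / 14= -9.64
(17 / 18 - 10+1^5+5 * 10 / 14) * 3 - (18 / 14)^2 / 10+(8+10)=3221 / 735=4.38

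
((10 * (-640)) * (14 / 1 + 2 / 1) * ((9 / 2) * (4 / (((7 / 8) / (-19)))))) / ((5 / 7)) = 56033280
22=22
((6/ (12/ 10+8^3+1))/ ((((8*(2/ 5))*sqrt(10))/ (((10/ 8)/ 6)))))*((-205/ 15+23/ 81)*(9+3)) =-6775*sqrt(10)/ 555336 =-0.04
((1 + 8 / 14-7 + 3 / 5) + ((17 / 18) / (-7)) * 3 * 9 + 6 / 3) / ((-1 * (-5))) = -453 / 350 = -1.29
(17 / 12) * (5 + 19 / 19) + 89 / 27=637 / 54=11.80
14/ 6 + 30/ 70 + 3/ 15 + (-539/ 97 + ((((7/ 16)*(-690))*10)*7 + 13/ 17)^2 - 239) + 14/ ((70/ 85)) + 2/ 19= 399531645692000027/ 894813360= 446497184.28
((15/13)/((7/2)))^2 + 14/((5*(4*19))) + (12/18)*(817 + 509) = 1391105727/1573390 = 884.15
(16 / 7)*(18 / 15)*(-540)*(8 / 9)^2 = -8192 / 7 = -1170.29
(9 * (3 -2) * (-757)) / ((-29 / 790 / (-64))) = -344465280 / 29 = -11878113.10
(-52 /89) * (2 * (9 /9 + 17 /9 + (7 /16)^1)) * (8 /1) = -24908 /801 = -31.10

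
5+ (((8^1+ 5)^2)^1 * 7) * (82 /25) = 97131 /25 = 3885.24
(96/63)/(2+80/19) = 304/1239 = 0.25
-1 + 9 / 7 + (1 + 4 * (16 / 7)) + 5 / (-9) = 622 / 63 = 9.87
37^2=1369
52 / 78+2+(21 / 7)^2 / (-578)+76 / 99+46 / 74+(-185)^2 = 72470203529 / 2117214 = 34229.04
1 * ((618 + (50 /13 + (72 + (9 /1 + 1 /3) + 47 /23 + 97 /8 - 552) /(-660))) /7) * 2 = 2948438711 /16576560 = 177.87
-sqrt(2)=-1.41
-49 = -49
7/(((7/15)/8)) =120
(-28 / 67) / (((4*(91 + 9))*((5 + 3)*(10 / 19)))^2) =-2527 / 17152000000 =-0.00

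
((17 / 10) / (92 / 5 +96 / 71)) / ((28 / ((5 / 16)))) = 6035 / 6282752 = 0.00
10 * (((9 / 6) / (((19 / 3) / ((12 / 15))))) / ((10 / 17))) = 306 / 95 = 3.22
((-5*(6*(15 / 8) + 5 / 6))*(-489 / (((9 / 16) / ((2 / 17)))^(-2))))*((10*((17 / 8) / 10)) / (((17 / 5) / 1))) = 13831792875 / 32768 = 422112.82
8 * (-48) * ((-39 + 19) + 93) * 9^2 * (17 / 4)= -9650016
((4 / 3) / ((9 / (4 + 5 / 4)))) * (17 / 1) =119 / 9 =13.22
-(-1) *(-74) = -74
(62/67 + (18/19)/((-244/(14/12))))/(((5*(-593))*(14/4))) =-57205/644675206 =-0.00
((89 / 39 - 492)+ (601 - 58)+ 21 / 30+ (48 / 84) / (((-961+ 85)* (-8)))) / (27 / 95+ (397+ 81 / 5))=817615543 / 6262648392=0.13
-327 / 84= -109 / 28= -3.89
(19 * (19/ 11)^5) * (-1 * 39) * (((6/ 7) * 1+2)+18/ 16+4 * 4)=-227648.53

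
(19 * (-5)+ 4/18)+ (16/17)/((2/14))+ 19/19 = -13340/153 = -87.19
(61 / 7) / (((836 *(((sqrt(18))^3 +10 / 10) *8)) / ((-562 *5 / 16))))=85705 / 2183872768 - 2314035 *sqrt(2) / 1091936384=-0.00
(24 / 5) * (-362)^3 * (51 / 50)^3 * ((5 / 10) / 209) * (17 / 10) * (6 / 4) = -120347669228823 / 81640625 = -1474114.99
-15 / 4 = -3.75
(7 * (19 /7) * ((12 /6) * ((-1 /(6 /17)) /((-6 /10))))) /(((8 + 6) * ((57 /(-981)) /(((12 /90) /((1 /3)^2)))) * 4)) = -1853 /28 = -66.18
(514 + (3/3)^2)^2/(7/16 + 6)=41200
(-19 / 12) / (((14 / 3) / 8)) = -19 / 7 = -2.71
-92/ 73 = -1.26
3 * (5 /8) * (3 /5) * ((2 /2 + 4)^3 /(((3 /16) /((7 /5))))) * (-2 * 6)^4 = 21772800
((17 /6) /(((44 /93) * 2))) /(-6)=-527 /1056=-0.50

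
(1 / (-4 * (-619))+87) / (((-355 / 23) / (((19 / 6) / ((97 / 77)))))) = -7248432037 / 511566360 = -14.17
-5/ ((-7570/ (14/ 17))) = 7/ 12869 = 0.00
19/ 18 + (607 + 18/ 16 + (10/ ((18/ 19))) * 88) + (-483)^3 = -112677048.93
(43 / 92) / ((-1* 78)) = -43 / 7176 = -0.01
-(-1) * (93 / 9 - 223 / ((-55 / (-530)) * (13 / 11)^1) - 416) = -86735 / 39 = -2223.97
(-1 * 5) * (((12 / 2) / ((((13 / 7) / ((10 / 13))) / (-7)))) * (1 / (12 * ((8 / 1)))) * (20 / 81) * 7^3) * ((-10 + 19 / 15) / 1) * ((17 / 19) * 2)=-935729725 / 780273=-1199.23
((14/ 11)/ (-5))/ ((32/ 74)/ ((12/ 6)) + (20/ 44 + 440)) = -518/ 896765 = -0.00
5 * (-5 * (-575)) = 14375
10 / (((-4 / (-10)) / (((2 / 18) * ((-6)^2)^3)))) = 129600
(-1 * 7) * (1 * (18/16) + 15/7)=-183/8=-22.88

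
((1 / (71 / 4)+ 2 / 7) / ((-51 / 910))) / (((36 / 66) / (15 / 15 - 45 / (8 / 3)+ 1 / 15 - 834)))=72913555 / 7668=9508.81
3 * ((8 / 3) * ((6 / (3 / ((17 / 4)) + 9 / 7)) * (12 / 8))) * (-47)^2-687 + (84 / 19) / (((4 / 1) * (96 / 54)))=1901422755 / 24016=79173.17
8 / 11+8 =96 / 11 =8.73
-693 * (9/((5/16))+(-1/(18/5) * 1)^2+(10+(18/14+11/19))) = -96560563/3420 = -28234.08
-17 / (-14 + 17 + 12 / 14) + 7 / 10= -1001 / 270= -3.71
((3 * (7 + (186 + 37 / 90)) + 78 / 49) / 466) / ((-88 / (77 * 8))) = -855283 / 97860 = -8.74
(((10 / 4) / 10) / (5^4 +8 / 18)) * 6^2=81 / 5629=0.01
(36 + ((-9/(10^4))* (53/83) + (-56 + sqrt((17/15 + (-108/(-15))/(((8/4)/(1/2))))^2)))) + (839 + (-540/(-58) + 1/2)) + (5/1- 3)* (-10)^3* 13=-1817399830499/72210000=-25168.26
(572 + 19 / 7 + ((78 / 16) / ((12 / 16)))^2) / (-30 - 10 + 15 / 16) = -2764 / 175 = -15.79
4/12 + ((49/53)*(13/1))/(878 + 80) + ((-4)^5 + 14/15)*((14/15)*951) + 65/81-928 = -93461055972779/102817350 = -909000.82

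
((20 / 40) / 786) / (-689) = -1 / 1083108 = -0.00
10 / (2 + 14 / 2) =10 / 9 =1.11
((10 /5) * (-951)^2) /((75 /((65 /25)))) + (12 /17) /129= 5729682302 /91375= 62705.14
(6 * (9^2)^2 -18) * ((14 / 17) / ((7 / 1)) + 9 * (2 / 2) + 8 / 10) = 33170364 / 85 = 390239.58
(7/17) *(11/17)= 77/289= 0.27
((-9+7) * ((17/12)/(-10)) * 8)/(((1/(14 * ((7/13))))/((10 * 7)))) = 46648/39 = 1196.10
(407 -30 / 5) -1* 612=-211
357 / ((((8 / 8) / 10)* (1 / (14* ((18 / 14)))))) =64260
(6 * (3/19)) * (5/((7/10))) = 900/133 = 6.77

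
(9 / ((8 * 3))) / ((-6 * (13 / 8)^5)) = -2048 / 371293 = -0.01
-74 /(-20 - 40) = 37 /30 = 1.23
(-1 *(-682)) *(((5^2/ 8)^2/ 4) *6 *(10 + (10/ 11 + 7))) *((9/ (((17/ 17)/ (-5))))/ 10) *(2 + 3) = -515278125/ 128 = -4025610.35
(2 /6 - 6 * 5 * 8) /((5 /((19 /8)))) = -13661 /120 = -113.84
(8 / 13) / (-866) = -4 / 5629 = -0.00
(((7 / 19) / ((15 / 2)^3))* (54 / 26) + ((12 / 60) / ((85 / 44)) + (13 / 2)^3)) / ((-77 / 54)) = -31147003197 / 161661500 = -192.67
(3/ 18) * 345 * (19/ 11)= 2185/ 22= 99.32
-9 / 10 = -0.90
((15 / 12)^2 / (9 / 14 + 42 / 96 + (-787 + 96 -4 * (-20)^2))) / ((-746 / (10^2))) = 8750 / 95663683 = 0.00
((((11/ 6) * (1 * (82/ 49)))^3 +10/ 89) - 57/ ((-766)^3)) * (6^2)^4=28644987950024196234528/ 588267111306007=48693845.70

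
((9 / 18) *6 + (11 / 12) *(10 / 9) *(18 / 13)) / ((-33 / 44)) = -688 / 117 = -5.88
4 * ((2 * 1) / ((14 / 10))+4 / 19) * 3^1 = 19.67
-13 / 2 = -6.50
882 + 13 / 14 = 882.93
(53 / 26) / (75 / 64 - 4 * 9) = -1696 / 28977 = -0.06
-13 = -13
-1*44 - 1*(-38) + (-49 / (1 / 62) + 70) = -2974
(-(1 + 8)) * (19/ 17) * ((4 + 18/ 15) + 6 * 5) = -30096/ 85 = -354.07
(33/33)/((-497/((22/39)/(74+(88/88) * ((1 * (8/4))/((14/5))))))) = -22/1448187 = -0.00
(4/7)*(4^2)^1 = 64/7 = 9.14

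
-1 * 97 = -97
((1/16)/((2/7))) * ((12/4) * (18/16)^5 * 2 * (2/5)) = 1240029/1310720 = 0.95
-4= -4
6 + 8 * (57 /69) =290 /23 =12.61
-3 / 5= -0.60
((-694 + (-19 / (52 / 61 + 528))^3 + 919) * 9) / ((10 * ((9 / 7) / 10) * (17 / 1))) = 92.65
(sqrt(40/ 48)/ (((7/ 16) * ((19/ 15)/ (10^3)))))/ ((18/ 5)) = 100000 * sqrt(30)/ 1197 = 457.58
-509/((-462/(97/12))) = 8.91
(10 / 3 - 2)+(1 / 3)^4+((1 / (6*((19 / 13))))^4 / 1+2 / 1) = 3.35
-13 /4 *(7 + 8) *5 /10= -195 /8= -24.38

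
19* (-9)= -171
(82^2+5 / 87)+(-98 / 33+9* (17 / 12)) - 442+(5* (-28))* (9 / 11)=7882225 / 1276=6177.29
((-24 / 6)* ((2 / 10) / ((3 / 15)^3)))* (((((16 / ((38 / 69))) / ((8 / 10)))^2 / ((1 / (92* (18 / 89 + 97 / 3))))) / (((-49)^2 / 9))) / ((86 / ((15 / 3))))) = -40767966900000 / 473870621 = -86031.85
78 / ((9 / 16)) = 416 / 3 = 138.67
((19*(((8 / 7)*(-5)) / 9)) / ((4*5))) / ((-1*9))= 38 / 567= 0.07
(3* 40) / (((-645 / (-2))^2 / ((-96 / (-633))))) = 1024 / 5852085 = 0.00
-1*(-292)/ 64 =73/ 16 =4.56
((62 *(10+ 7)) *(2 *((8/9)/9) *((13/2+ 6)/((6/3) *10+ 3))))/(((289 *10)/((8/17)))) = 9920/538407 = 0.02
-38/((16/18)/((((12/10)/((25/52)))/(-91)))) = 1026/875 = 1.17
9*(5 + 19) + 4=220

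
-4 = -4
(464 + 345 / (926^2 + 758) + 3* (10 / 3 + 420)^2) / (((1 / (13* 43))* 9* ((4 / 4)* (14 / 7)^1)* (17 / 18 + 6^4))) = 19857977366203 / 1541190210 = 12884.83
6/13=0.46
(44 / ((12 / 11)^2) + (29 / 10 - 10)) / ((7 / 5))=5377 / 252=21.34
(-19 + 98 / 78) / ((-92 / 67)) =11591 / 897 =12.92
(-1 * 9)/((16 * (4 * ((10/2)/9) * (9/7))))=-63/320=-0.20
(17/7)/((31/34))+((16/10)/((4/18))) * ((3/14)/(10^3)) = 1445837/542500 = 2.67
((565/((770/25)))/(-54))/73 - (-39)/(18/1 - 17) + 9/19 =455247325/11534292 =39.47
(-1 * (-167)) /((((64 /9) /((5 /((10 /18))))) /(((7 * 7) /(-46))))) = -662823 /2944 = -225.14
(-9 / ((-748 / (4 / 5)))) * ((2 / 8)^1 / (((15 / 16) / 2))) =24 / 4675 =0.01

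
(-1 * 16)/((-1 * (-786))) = -8/393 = -0.02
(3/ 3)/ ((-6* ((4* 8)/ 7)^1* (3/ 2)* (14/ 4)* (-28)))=1/ 4032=0.00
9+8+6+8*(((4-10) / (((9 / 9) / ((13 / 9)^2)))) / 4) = -55 / 27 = -2.04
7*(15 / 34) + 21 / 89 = 10059 / 3026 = 3.32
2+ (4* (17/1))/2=36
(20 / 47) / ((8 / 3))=15 / 94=0.16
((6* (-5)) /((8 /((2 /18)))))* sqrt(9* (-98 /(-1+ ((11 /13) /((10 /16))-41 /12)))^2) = -95550 /2389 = -40.00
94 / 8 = 47 / 4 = 11.75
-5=-5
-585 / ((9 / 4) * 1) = -260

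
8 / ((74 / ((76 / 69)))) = 0.12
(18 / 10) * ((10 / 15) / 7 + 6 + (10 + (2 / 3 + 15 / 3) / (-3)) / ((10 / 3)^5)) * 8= 38524173 / 437500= 88.06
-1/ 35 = -0.03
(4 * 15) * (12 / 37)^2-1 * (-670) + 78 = 754.31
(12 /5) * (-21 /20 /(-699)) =21 /5825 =0.00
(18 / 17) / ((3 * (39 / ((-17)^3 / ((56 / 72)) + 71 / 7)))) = -88292 / 1547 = -57.07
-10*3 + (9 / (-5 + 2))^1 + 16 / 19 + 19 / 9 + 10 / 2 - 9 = -5822 / 171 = -34.05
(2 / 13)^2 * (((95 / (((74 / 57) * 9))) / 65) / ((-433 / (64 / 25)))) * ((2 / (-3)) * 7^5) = 1553235712 / 7919580825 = 0.20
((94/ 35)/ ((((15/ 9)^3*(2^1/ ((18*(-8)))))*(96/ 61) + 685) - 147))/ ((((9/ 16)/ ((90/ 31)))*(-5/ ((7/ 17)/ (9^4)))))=-91744/ 283629289365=-0.00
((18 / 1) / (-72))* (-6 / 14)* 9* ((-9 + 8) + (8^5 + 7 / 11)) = 347571 / 11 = 31597.36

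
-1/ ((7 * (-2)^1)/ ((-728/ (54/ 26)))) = -676/ 27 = -25.04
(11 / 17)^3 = 1331 / 4913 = 0.27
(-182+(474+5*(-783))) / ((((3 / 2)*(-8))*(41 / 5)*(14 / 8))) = 18115 / 861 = 21.04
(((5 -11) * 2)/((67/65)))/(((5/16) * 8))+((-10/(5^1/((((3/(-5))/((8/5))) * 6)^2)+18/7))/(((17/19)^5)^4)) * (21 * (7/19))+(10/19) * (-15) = -1115106777754008001255227831700917/5220330479888321059406393215657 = -213.61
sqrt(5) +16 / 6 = sqrt(5) +8 / 3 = 4.90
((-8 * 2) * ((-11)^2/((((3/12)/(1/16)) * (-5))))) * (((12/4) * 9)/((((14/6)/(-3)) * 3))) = -39204/35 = -1120.11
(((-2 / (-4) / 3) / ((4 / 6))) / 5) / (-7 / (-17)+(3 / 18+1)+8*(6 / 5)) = 51 / 11402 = 0.00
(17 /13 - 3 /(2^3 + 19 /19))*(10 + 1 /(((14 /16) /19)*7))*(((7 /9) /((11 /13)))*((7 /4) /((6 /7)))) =14231 /594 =23.96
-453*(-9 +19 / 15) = 17516 / 5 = 3503.20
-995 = -995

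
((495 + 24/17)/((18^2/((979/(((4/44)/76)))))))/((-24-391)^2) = 7.28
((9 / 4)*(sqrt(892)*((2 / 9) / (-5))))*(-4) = 4*sqrt(223) / 5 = 11.95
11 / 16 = 0.69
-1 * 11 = -11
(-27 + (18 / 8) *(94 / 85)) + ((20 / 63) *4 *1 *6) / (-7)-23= -1214519 / 24990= -48.60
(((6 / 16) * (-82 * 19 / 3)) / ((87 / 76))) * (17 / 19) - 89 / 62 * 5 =-859781 / 5394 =-159.40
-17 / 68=-1 / 4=-0.25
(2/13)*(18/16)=9/52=0.17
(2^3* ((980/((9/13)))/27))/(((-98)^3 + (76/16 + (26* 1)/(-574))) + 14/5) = -585020800/1312782957729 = -0.00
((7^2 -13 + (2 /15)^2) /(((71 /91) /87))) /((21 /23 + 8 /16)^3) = 160128621632 /112490625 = 1423.48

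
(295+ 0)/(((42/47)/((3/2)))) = 13865/28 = 495.18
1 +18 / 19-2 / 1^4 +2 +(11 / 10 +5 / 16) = 5107 / 1520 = 3.36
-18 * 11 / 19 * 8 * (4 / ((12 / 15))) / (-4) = 1980 / 19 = 104.21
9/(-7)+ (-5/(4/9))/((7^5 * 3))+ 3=115233/67228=1.71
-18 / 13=-1.38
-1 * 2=-2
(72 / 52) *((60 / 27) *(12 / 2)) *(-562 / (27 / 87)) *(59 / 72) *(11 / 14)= -52887010 / 2457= -21525.03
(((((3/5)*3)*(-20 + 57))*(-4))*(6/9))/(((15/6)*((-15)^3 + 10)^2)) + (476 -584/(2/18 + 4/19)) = -4171702574036/3113886875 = -1339.71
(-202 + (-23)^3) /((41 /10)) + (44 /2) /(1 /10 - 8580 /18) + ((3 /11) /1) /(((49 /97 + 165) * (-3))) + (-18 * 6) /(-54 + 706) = -50906545170113053 /16873000605494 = -3017.04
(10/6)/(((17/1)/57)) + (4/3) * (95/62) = 12065/1581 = 7.63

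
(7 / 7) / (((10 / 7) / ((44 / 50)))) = 77 / 125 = 0.62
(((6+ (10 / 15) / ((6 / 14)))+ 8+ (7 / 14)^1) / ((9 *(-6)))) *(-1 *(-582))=-28033 / 162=-173.04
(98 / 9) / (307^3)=98 / 260409987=0.00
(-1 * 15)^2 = 225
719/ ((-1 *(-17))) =719/ 17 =42.29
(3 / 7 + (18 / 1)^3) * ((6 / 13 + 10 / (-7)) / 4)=-898194 / 637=-1410.04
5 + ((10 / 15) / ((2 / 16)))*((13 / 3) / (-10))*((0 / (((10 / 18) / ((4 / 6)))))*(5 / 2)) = 5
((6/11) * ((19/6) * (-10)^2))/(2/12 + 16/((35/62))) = 399000/65857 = 6.06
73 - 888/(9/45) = -4367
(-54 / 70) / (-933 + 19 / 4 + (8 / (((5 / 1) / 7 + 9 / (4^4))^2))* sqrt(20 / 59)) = 0.00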